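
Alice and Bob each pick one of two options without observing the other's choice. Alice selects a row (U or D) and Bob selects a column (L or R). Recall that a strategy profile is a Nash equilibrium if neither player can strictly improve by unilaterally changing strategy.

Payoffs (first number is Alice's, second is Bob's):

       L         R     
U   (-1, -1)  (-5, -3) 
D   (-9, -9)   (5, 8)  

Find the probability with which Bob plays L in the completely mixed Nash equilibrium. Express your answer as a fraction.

5/9

Let c be the probability that Bob plays L. In a completely mixed equilibrium, Alice must be indifferent between U and D.
Alice's expected payoff from U is −c − 5(1−c); from D it is −9c + 5(1−c).
Setting these equal: 4c − 5 = −14c + 5, so c = 5/9.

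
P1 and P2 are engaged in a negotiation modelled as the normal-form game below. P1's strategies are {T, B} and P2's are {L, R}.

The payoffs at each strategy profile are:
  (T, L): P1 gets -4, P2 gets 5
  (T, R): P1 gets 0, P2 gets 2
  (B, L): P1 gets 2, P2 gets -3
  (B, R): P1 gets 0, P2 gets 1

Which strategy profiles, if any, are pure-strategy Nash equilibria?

(T, L): P1 prefers B (2 > -4) — not an equilibrium.
(T, R): P2 prefers L (5 > 2) — not an equilibrium.
(B, L): P2 prefers R (1 > -3) — not an equilibrium.
(B, R): P1 gets 0 ≥ 0 from T, and P2 gets 1 ≥ -3 from L — Nash equilibrium.

(B, R)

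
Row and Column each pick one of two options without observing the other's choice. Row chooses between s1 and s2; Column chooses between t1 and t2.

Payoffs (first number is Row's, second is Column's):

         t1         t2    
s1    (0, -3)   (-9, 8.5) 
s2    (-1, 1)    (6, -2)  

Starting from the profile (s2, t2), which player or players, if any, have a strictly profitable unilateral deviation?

Row at (s2, t2) earns 6; deviating to s1 yields -9 — not better.
Column earns -2; deviating to t1 yields 1 — a strict improvement.
Only Column has a strictly profitable deviation.

Column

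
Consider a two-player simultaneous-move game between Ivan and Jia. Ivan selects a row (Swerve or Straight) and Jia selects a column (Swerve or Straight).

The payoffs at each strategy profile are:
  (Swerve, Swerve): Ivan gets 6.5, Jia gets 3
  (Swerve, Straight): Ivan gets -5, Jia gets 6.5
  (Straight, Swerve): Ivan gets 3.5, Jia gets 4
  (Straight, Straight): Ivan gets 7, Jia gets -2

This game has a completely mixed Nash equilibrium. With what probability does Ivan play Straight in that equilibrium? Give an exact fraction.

7/19

Let p be the probability that Ivan plays Swerve. In a completely mixed equilibrium, Jia must be indifferent between Swerve and Straight.
Jia's expected payoff from Swerve is 3p + 4(1−p); from Straight it is 6.5p − 2(1−p).
Setting these equal: −p + 4 = 8.5p − 2, so p = 12/19.
Therefore Ivan plays Straight with probability 1 − 12/19 = 7/19.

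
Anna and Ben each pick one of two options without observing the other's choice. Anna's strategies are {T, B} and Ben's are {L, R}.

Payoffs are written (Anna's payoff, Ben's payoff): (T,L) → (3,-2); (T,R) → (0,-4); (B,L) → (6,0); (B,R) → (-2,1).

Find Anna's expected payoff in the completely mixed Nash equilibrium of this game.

First find y, the probability Ben plays L, from Anna's indifference between T and B: 3y = 6y − 2(1−y), giving y = 2/5.
Since Anna is indifferent in equilibrium, Anna's expected payoff equals the payoff from either row against (2/5, 3/5). Using T: 3(2/5) = 6/5.

6/5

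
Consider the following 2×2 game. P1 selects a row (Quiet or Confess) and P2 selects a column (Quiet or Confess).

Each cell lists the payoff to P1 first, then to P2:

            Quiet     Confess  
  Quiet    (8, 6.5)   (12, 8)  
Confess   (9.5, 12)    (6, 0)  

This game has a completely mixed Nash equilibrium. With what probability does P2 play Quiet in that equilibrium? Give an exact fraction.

4/5

Let y be the probability that P2 plays Quiet. In a completely mixed equilibrium, P1 must be indifferent between Quiet and Confess.
P1's expected payoff from Quiet is 8y + 12(1−y); from Confess it is 9.5y + 6(1−y).
Setting these equal: −4y + 12 = 3.5y + 6, so y = 4/5.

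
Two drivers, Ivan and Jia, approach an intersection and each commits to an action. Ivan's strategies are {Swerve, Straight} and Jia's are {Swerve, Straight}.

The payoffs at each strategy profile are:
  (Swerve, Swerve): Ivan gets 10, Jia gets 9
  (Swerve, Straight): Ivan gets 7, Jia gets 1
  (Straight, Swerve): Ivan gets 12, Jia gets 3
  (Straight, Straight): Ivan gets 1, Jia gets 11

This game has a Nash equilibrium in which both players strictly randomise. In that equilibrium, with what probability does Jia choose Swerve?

3/4

Let c be the probability that Jia plays Swerve. In a completely mixed equilibrium, Ivan must be indifferent between Swerve and Straight.
Ivan's expected payoff from Swerve is 10c + 7(1−c); from Straight it is 12c + (1−c).
Setting these equal: 3c + 7 = 11c + 1, so c = 3/4.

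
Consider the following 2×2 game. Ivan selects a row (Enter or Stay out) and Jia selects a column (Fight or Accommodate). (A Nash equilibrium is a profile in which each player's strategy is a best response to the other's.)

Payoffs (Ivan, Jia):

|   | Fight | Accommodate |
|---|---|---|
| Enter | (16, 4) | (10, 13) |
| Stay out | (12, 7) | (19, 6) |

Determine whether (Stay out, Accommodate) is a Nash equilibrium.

No

At (Stay out, Accommodate), Ivan earns 19; switching to Enter would give 10, so Ivan has no profitable deviation.
Jia earns 6; switching to Fight would give 7, so Jia would deviate.
Since at least one player can profitably deviate, this is not a Nash equilibrium.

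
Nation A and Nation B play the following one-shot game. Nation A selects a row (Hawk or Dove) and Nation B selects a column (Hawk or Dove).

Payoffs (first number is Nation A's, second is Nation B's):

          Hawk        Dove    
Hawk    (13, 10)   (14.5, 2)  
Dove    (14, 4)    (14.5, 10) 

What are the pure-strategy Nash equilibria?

(Dove, Dove)

(Hawk, Hawk): Nation A prefers Dove (14 > 13) — not an equilibrium.
(Hawk, Dove): Nation B prefers Hawk (10 > 2) — not an equilibrium.
(Dove, Hawk): Nation B prefers Dove (10 > 4) — not an equilibrium.
(Dove, Dove): Nation A gets 14.5 ≥ 14.5 from Hawk, and Nation B gets 10 ≥ 4 from Hawk — Nash equilibrium.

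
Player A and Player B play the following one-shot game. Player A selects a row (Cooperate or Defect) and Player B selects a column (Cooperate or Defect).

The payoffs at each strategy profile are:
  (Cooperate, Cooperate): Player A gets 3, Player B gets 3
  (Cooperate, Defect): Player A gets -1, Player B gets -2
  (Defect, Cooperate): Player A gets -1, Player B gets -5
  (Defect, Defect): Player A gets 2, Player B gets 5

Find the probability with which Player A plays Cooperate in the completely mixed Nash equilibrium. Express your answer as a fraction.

Let p be the probability that Player A plays Cooperate. In a completely mixed equilibrium, Player B must be indifferent between Cooperate and Defect.
Player B's expected payoff from Cooperate is 3p − 5(1−p); from Defect it is −2p + 5(1−p).
Setting these equal: 8p − 5 = −7p + 5, so p = 2/3.

2/3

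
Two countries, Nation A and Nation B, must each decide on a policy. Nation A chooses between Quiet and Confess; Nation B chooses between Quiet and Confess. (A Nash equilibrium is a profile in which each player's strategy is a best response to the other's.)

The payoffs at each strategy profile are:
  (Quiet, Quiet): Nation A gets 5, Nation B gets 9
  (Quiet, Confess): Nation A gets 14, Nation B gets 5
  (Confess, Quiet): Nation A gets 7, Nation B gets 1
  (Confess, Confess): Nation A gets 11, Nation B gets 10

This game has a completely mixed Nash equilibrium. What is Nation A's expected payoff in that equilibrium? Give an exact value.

First find y, the probability Nation B plays Quiet, from Nation A's indifference between Quiet and Confess: 5y + 14(1−y) = 7y + 11(1−y), giving y = 3/5.
Since Nation A is indifferent in equilibrium, Nation A's expected payoff equals the payoff from either row against (3/5, 2/5). Using Quiet: 5(3/5) + 14(2/5) = 43/5.

43/5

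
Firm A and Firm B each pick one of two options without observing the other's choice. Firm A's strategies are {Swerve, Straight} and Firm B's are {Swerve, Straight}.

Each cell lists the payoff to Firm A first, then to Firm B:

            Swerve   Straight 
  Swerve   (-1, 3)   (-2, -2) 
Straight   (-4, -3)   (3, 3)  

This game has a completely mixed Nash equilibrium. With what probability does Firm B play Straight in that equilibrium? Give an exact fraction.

Let y be the probability that Firm B plays Swerve. In a completely mixed equilibrium, Firm A must be indifferent between Swerve and Straight.
Firm A's expected payoff from Swerve is −y − 2(1−y); from Straight it is −4y + 3(1−y).
Setting these equal: y − 2 = −7y + 3, so y = 5/8.
Therefore Firm B plays Straight with probability 1 − 5/8 = 3/8.

3/8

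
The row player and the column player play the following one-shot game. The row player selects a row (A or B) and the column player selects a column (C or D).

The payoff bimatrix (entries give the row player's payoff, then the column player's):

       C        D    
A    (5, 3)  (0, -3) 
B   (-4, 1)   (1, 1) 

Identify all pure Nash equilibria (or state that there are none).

(A, C) and (B, D)

(A, C): the row player gets 5 ≥ -4 from B, and the column player gets 3 ≥ -3 from D — Nash equilibrium.
(A, D): the row player prefers B (1 > 0); the column player prefers C (3 > -3) — not an equilibrium.
(B, C): the row player prefers A (5 > -4) — not an equilibrium.
(B, D): the row player gets 1 ≥ 0 from A, and the column player gets 1 ≥ 1 from C — Nash equilibrium.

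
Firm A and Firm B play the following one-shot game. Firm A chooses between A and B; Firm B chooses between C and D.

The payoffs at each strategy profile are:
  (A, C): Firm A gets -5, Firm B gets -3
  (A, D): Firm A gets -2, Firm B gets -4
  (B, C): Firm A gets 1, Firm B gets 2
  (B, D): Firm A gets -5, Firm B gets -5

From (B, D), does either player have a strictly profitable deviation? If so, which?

Firm A at (B, D) earns -5; deviating to A yields -2 — a strict improvement.
Firm B earns -5; deviating to C yields 2 — a strict improvement.
Both Firm A and Firm B have strictly profitable deviations.

Both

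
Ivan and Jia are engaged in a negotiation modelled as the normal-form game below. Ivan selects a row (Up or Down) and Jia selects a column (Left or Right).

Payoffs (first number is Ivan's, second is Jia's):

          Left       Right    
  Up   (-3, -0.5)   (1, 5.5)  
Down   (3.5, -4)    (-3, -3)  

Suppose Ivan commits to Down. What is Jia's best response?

Against Down, Jia earns -4 from Left and -3 from Right.
So Right is the best response.

Right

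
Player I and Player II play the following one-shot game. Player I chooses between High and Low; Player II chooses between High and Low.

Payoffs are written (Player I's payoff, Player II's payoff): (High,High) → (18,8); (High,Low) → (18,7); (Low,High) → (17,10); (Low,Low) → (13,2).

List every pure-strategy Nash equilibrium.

(High, High)

(High, High): Player I gets 18 ≥ 17 from Low, and Player II gets 8 ≥ 7 from Low — Nash equilibrium.
(High, Low): Player II prefers High (8 > 7) — not an equilibrium.
(Low, High): Player I prefers High (18 > 17) — not an equilibrium.
(Low, Low): Player I prefers High (18 > 13); Player II prefers High (10 > 2) — not an equilibrium.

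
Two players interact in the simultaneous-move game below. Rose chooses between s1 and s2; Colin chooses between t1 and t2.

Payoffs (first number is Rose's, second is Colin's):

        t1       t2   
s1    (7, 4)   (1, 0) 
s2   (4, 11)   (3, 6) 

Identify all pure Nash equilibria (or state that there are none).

(s1, t1)

(s1, t1): Rose gets 7 ≥ 4 from s2, and Colin gets 4 ≥ 0 from t2 — Nash equilibrium.
(s1, t2): Rose prefers s2 (3 > 1); Colin prefers t1 (4 > 0) — not an equilibrium.
(s2, t1): Rose prefers s1 (7 > 4) — not an equilibrium.
(s2, t2): Colin prefers t1 (11 > 6) — not an equilibrium.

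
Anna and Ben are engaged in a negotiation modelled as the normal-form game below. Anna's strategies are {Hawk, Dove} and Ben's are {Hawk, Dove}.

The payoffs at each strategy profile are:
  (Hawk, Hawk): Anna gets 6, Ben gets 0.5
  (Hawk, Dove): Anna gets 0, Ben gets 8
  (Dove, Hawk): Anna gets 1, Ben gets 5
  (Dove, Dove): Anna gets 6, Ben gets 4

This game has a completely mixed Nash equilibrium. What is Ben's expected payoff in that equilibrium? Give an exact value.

First find p, the probability Anna plays Hawk, from Ben's indifference between Hawk and Dove: 0.5p + 5(1−p) = 8p + 4(1−p), giving p = 2/17.
Since Ben is indifferent in equilibrium, Ben's expected payoff equals the payoff from either column against (2/17, 15/17). Using Hawk: 0.5(2/17) + 5(15/17) = 76/17.

76/17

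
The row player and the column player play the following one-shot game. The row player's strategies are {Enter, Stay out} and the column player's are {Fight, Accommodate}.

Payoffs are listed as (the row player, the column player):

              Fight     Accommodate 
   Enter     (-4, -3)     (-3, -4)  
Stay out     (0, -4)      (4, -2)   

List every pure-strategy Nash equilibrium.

(Enter, Fight): the row player prefers Stay out (0 > -4) — not an equilibrium.
(Enter, Accommodate): the row player prefers Stay out (4 > -3); the column player prefers Fight (-3 > -4) — not an equilibrium.
(Stay out, Fight): the column player prefers Accommodate (-2 > -4) — not an equilibrium.
(Stay out, Accommodate): the row player gets 4 ≥ -3 from Enter, and the column player gets -2 ≥ -4 from Fight — Nash equilibrium.

(Stay out, Accommodate)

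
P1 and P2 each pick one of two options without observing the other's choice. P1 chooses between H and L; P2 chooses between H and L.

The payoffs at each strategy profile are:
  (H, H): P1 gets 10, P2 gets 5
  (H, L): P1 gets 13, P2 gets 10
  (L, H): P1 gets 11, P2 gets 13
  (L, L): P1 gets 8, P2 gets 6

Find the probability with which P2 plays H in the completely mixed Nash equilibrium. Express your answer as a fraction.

Let c be the probability that P2 plays H. In a completely mixed equilibrium, P1 must be indifferent between H and L.
P1's expected payoff from H is 10c + 13(1−c); from L it is 11c + 8(1−c).
Setting these equal: −3c + 13 = 3c + 8, so c = 5/6.

5/6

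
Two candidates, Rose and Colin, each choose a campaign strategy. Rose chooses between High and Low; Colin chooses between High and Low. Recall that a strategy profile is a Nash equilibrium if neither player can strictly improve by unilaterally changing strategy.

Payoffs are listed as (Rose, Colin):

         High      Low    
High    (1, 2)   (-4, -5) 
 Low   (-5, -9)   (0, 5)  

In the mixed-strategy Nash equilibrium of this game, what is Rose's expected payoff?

-2

First find y, the probability Colin plays High, from Rose's indifference between High and Low: y − 4(1−y) = −5y, giving y = 2/5.
Since Rose is indifferent in equilibrium, Rose's expected payoff equals the payoff from either row against (2/5, 3/5). Using High: (2/5) − 4(3/5) = -2.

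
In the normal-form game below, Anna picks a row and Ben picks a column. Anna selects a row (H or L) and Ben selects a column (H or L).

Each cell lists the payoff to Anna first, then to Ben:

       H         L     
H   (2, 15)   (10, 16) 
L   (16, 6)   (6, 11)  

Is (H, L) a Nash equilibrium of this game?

At (H, L), Anna earns 10; switching to L would give 6, so Anna has no profitable deviation.
Ben earns 16; switching to H would give 15, so Ben has no profitable deviation.
Neither player can gain by a unilateral deviation, so this profile is a Nash equilibrium.

Yes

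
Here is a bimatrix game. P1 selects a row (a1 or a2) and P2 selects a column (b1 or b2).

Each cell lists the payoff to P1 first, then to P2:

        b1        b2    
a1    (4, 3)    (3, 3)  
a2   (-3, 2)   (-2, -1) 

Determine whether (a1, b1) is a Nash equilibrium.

Yes

At (a1, b1), P1 earns 4; switching to a2 would give -3, so P1 has no profitable deviation.
P2 earns 3; switching to b2 would give 3, so P2 has no profitable deviation.
Neither player can gain by a unilateral deviation, so this profile is a Nash equilibrium.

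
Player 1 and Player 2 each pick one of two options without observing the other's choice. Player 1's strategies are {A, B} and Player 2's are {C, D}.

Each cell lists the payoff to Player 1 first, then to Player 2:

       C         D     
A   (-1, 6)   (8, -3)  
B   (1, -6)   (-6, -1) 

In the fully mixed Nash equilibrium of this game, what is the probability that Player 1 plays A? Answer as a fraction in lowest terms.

Let x be the probability that Player 1 plays A. In a completely mixed equilibrium, Player 2 must be indifferent between C and D.
Player 2's expected payoff from C is 6x − 6(1−x); from D it is −3x − (1−x).
Setting these equal: 12x − 6 = −2x − 1, so x = 5/14.

5/14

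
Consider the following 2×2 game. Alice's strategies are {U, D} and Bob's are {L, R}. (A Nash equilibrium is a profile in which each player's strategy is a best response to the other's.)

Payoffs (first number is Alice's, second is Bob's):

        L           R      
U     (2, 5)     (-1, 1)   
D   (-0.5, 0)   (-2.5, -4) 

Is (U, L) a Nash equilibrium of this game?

Yes

At (U, L), Alice earns 2; switching to D would give -0.5, so Alice has no profitable deviation.
Bob earns 5; switching to R would give 1, so Bob has no profitable deviation.
Neither player can gain by a unilateral deviation, so this profile is a Nash equilibrium.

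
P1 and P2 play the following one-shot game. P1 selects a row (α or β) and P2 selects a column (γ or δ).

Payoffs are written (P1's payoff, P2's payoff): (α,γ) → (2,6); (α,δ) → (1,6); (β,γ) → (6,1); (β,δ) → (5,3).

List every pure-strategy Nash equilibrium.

(α, γ): P1 prefers β (6 > 2) — not an equilibrium.
(α, δ): P1 prefers β (5 > 1) — not an equilibrium.
(β, γ): P2 prefers δ (3 > 1) — not an equilibrium.
(β, δ): P1 gets 5 ≥ 1 from α, and P2 gets 3 ≥ 1 from γ — Nash equilibrium.

(β, δ)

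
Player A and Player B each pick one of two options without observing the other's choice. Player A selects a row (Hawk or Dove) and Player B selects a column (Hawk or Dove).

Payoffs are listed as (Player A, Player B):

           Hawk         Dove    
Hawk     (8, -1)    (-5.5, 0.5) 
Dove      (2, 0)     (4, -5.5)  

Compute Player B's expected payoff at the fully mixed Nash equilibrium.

First find p, the probability Player A plays Hawk, from Player B's indifference between Hawk and Dove: −p = 0.5p − 5.5(1−p), giving p = 11/14.
Since Player B is indifferent in equilibrium, Player B's expected payoff equals the payoff from either column against (11/14, 3/14). Using Hawk: −(11/14) = -11/14.

-11/14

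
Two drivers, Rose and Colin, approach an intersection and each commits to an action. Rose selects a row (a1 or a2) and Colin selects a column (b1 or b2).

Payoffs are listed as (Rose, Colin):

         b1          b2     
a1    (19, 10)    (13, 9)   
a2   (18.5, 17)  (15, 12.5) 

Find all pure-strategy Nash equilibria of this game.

(a1, b1): Rose gets 19 ≥ 18.5 from a2, and Colin gets 10 ≥ 9 from b2 — Nash equilibrium.
(a1, b2): Rose prefers a2 (15 > 13); Colin prefers b1 (10 > 9) — not an equilibrium.
(a2, b1): Rose prefers a1 (19 > 18.5) — not an equilibrium.
(a2, b2): Colin prefers b1 (17 > 12.5) — not an equilibrium.

(a1, b1)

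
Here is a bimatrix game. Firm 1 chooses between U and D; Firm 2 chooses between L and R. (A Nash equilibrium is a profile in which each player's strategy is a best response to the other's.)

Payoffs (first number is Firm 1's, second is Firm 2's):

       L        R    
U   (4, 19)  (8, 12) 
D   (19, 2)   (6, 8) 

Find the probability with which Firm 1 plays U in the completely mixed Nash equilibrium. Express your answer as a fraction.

6/13

Let p be the probability that Firm 1 plays U. In a completely mixed equilibrium, Firm 2 must be indifferent between L and R.
Firm 2's expected payoff from L is 19p + 2(1−p); from R it is 12p + 8(1−p).
Setting these equal: 17p + 2 = 4p + 8, so p = 6/13.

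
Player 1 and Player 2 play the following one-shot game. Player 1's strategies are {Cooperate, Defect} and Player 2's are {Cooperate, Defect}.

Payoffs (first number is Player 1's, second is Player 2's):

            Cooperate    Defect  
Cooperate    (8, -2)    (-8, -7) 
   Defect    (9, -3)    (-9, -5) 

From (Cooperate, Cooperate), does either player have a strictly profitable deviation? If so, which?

Player 1 at (Cooperate, Cooperate) earns 8; deviating to Defect yields 9 — a strict improvement.
Player 2 earns -2; deviating to Defect yields -7 — not better.
Only Player 1 has a strictly profitable deviation.

Player 1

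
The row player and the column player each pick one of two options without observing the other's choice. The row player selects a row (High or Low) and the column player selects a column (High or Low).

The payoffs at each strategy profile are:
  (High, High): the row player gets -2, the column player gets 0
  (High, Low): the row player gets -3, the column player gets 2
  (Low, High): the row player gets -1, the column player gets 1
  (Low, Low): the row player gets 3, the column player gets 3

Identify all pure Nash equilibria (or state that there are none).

(High, High): the row player prefers Low (-1 > -2); the column player prefers Low (2 > 0) — not an equilibrium.
(High, Low): the row player prefers Low (3 > -3) — not an equilibrium.
(Low, High): the column player prefers Low (3 > 1) — not an equilibrium.
(Low, Low): the row player gets 3 ≥ -3 from High, and the column player gets 3 ≥ 1 from High — Nash equilibrium.

(Low, Low)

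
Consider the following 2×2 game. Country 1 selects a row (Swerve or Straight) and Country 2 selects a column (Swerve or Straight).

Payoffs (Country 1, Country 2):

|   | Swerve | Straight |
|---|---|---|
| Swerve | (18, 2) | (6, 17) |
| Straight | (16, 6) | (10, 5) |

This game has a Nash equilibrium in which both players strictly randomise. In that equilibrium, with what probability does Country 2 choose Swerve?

Let y be the probability that Country 2 plays Swerve. In a completely mixed equilibrium, Country 1 must be indifferent between Swerve and Straight.
Country 1's expected payoff from Swerve is 18y + 6(1−y); from Straight it is 16y + 10(1−y).
Setting these equal: 12y + 6 = 6y + 10, so y = 2/3.

2/3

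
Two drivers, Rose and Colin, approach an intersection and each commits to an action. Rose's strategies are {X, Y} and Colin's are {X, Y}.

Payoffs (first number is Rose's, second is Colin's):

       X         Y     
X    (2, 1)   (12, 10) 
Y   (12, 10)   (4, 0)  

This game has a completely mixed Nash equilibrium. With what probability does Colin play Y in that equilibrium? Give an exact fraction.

5/9

Let c be the probability that Colin plays X. In a completely mixed equilibrium, Rose must be indifferent between X and Y.
Rose's expected payoff from X is 2c + 12(1−c); from Y it is 12c + 4(1−c).
Setting these equal: −10c + 12 = 8c + 4, so c = 4/9.
Therefore Colin plays Y with probability 1 − 4/9 = 5/9.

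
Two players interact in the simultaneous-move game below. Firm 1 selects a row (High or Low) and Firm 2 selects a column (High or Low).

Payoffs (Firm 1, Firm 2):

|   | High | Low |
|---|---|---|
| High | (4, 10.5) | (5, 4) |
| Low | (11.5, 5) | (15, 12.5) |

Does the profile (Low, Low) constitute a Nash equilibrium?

Yes

At (Low, Low), Firm 1 earns 15; switching to High would give 5, so Firm 1 has no profitable deviation.
Firm 2 earns 12.5; switching to High would give 5, so Firm 2 has no profitable deviation.
Neither player can gain by a unilateral deviation, so this profile is a Nash equilibrium.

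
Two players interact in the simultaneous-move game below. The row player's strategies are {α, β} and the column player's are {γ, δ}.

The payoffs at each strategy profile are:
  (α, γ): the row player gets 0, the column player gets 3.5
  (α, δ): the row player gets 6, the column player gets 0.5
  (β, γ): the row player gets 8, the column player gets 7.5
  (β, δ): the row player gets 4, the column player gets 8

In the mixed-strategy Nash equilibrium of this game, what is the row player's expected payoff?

24/5

First find y, the probability the column player plays γ, from the row player's indifference between α and β: 6(1−y) = 8y + 4(1−y), giving y = 1/5.
Since the row player is indifferent in equilibrium, the row player's expected payoff equals the payoff from either row against (1/5, 4/5). Using α: 6(4/5) = 24/5.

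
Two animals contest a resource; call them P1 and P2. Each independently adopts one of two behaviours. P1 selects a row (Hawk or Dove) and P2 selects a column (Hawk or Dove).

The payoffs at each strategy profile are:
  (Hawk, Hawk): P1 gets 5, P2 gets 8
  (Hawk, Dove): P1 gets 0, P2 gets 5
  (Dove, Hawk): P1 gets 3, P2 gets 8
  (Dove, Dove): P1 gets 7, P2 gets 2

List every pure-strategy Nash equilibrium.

(Hawk, Hawk): P1 gets 5 ≥ 3 from Dove, and P2 gets 8 ≥ 5 from Dove — Nash equilibrium.
(Hawk, Dove): P1 prefers Dove (7 > 0); P2 prefers Hawk (8 > 5) — not an equilibrium.
(Dove, Hawk): P1 prefers Hawk (5 > 3) — not an equilibrium.
(Dove, Dove): P2 prefers Hawk (8 > 2) — not an equilibrium.

(Hawk, Hawk)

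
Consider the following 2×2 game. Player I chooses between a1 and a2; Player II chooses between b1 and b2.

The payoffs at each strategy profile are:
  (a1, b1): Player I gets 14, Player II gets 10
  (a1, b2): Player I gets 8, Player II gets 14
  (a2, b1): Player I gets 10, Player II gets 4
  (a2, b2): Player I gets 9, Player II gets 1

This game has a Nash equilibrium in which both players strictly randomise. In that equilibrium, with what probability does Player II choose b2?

4/5

Let y be the probability that Player II plays b1. In a completely mixed equilibrium, Player I must be indifferent between a1 and a2.
Player I's expected payoff from a1 is 14y + 8(1−y); from a2 it is 10y + 9(1−y).
Setting these equal: 6y + 8 = y + 9, so y = 1/5.
Therefore Player II plays b2 with probability 1 − 1/5 = 4/5.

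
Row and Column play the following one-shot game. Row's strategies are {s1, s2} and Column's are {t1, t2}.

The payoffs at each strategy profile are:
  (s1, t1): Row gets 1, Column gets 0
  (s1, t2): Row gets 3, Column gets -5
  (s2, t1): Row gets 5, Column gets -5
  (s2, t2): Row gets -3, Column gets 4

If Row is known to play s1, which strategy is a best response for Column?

Against s1, Column earns 0 from t1 and -5 from t2.
So t1 is the best response.

t1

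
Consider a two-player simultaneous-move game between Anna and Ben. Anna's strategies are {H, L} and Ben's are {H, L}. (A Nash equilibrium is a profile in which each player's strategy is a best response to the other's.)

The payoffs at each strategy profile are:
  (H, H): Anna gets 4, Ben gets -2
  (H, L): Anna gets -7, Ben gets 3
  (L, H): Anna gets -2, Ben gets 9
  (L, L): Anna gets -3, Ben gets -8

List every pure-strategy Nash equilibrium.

none

(H, H): Ben prefers L (3 > -2) — not an equilibrium.
(H, L): Anna prefers L (-3 > -7) — not an equilibrium.
(L, H): Anna prefers H (4 > -2) — not an equilibrium.
(L, L): Ben prefers H (9 > -8) — not an equilibrium.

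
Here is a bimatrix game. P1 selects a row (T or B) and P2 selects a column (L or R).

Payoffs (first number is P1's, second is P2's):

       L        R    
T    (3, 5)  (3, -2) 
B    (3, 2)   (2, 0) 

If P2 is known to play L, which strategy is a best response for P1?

Against L, P1 earns 3 from T and 3 from B.
So either strategy is a best response.

either — both T and B are best responses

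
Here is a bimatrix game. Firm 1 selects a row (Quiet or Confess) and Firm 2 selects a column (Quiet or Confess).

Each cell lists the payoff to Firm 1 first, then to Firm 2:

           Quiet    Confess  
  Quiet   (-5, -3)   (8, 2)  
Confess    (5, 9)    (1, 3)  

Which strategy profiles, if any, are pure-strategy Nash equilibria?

(Quiet, Quiet): Firm 1 prefers Confess (5 > -5); Firm 2 prefers Confess (2 > -3) — not an equilibrium.
(Quiet, Confess): Firm 1 gets 8 ≥ 1 from Confess, and Firm 2 gets 2 ≥ -3 from Quiet — Nash equilibrium.
(Confess, Quiet): Firm 1 gets 5 ≥ -5 from Quiet, and Firm 2 gets 9 ≥ 3 from Confess — Nash equilibrium.
(Confess, Confess): Firm 1 prefers Quiet (8 > 1); Firm 2 prefers Quiet (9 > 3) — not an equilibrium.

(Quiet, Confess) and (Confess, Quiet)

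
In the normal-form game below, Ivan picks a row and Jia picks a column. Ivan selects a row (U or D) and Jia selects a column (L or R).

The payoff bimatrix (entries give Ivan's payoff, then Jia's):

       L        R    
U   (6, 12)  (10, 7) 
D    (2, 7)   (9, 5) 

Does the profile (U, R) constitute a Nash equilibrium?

No

At (U, R), Ivan earns 10; switching to D would give 9, so Ivan has no profitable deviation.
Jia earns 7; switching to L would give 12, so Jia would deviate.
Since at least one player can profitably deviate, this is not a Nash equilibrium.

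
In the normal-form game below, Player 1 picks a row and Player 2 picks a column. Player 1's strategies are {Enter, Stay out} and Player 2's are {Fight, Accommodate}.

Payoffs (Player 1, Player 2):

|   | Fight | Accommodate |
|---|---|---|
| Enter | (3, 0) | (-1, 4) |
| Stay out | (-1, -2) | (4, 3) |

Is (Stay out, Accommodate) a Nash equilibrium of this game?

Yes

At (Stay out, Accommodate), Player 1 earns 4; switching to Enter would give -1, so Player 1 has no profitable deviation.
Player 2 earns 3; switching to Fight would give -2, so Player 2 has no profitable deviation.
Neither player can gain by a unilateral deviation, so this profile is a Nash equilibrium.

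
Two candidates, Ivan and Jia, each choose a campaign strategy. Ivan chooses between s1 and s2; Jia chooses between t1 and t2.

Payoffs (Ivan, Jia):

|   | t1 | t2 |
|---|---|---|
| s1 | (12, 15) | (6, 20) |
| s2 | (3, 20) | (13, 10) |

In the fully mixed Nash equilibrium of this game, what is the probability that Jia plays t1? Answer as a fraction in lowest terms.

Let y be the probability that Jia plays t1. In a completely mixed equilibrium, Ivan must be indifferent between s1 and s2.
Ivan's expected payoff from s1 is 12y + 6(1−y); from s2 it is 3y + 13(1−y).
Setting these equal: 6y + 6 = −10y + 13, so y = 7/16.

7/16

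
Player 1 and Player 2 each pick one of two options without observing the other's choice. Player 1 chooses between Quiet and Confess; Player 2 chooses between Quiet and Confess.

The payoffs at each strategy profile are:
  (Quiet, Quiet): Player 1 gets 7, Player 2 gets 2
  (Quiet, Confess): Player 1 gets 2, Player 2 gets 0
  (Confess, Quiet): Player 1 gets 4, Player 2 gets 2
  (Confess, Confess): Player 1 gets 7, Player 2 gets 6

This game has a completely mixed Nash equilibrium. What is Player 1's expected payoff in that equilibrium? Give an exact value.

First find q, the probability Player 2 plays Quiet, from Player 1's indifference between Quiet and Confess: 7q + 2(1−q) = 4q + 7(1−q), giving q = 5/8.
Since Player 1 is indifferent in equilibrium, Player 1's expected payoff equals the payoff from either row against (5/8, 3/8). Using Quiet: 7(5/8) + 2(3/8) = 41/8.

41/8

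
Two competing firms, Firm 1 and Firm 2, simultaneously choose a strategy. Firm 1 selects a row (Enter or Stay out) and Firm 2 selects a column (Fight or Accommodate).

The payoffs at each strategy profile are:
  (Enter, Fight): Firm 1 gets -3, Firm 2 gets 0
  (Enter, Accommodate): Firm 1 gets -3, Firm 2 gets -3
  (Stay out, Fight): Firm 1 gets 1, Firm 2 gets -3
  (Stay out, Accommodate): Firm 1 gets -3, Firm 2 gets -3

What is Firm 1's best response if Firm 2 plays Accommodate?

Against Accommodate, Firm 1 earns -3 from Enter and -3 from Stay out.
So either strategy is a best response.

either — both Enter and Stay out are best responses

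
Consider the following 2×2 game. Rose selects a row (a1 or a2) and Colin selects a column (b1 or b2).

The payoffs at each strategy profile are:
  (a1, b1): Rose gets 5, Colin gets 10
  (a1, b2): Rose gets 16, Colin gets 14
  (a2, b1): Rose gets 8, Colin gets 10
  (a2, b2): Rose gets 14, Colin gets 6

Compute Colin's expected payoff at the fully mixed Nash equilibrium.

10

First find p, the probability Rose plays a1, from Colin's indifference between b1 and b2: 10p + 10(1−p) = 14p + 6(1−p), giving p = 1/2.
Since Colin is indifferent in equilibrium, Colin's expected payoff equals the payoff from either column against (1/2, 1/2). Using b1: 10(1/2) + 10(1/2) = 10.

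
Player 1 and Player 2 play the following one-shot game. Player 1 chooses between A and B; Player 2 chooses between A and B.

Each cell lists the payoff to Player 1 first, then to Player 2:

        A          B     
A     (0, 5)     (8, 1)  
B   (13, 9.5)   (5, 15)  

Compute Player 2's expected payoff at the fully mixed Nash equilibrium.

First find p, the probability Player 1 plays A, from Player 2's indifference between A and B: 5p + 9.5(1−p) = p + 15(1−p), giving p = 11/19.
Since Player 2 is indifferent in equilibrium, Player 2's expected payoff equals the payoff from either column against (11/19, 8/19). Using A: 5(11/19) + 9.5(8/19) = 131/19.

131/19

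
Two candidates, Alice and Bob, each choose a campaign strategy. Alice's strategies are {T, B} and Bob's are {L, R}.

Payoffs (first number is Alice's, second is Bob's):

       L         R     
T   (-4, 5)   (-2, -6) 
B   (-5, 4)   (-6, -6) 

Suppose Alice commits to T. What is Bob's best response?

Against T, Bob earns 5 from L and -6 from R.
So L is the best response.

L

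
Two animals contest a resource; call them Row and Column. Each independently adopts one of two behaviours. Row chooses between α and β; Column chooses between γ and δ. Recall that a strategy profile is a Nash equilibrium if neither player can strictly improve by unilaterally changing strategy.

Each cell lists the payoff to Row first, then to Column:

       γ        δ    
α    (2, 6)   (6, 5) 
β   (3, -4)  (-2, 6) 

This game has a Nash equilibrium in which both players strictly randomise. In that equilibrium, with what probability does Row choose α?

Let r be the probability that Row plays α. In a completely mixed equilibrium, Column must be indifferent between γ and δ.
Column's expected payoff from γ is 6r − 4(1−r); from δ it is 5r + 6(1−r).
Setting these equal: 10r − 4 = −r + 6, so r = 10/11.

10/11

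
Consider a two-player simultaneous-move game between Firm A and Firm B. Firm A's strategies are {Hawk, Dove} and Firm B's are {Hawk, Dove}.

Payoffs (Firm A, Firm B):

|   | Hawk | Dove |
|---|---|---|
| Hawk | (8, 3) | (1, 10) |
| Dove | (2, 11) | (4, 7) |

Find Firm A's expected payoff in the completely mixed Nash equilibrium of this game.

10/3

First find y, the probability Firm B plays Hawk, from Firm A's indifference between Hawk and Dove: 8y + (1−y) = 2y + 4(1−y), giving y = 1/3.
Since Firm A is indifferent in equilibrium, Firm A's expected payoff equals the payoff from either row against (1/3, 2/3). Using Hawk: 8(1/3) + (2/3) = 10/3.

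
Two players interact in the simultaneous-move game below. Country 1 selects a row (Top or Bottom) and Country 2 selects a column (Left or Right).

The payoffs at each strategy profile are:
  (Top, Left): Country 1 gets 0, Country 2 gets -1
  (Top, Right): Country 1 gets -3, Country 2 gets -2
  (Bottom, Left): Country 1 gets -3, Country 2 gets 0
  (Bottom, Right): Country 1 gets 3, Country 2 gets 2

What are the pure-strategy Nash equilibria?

(Top, Left) and (Bottom, Right)

(Top, Left): Country 1 gets 0 ≥ -3 from Bottom, and Country 2 gets -1 ≥ -2 from Right — Nash equilibrium.
(Top, Right): Country 1 prefers Bottom (3 > -3); Country 2 prefers Left (-1 > -2) — not an equilibrium.
(Bottom, Left): Country 1 prefers Top (0 > -3); Country 2 prefers Right (2 > 0) — not an equilibrium.
(Bottom, Right): Country 1 gets 3 ≥ -3 from Top, and Country 2 gets 2 ≥ 0 from Left — Nash equilibrium.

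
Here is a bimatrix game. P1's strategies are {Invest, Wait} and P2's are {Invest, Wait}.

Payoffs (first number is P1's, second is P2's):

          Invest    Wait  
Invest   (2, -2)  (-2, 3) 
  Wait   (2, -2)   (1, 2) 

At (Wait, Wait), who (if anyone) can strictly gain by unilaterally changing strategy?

Neither

P1 at (Wait, Wait) earns 1; deviating to Invest yields -2 — not better.
P2 earns 2; deviating to Invest yields -2 — not better.
Neither player can strictly improve; the profile is a Nash equilibrium.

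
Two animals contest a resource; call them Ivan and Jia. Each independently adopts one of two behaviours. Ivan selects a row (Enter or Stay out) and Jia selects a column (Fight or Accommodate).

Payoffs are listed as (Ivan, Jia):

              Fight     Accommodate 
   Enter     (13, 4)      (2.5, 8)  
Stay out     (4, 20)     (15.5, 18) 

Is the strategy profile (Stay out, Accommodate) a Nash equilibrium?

No

At (Stay out, Accommodate), Ivan earns 15.5; switching to Enter would give 2.5, so Ivan has no profitable deviation.
Jia earns 18; switching to Fight would give 20, so Jia would deviate.
Since at least one player can profitably deviate, this is not a Nash equilibrium.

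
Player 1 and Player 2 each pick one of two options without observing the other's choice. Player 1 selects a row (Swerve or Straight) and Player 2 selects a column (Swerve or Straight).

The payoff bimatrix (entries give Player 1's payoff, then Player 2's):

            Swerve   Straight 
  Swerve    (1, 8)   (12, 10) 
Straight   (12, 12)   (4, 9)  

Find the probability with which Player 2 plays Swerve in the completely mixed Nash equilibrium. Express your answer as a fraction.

Let q be the probability that Player 2 plays Swerve. In a completely mixed equilibrium, Player 1 must be indifferent between Swerve and Straight.
Player 1's expected payoff from Swerve is q + 12(1−q); from Straight it is 12q + 4(1−q).
Setting these equal: −11q + 12 = 8q + 4, so q = 8/19.

8/19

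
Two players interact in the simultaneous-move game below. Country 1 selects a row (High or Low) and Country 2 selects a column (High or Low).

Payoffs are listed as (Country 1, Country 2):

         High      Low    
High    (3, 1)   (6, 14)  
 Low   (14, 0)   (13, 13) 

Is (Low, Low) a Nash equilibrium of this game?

At (Low, Low), Country 1 earns 13; switching to High would give 6, so Country 1 has no profitable deviation.
Country 2 earns 13; switching to High would give 0, so Country 2 has no profitable deviation.
Neither player can gain by a unilateral deviation, so this profile is a Nash equilibrium.

Yes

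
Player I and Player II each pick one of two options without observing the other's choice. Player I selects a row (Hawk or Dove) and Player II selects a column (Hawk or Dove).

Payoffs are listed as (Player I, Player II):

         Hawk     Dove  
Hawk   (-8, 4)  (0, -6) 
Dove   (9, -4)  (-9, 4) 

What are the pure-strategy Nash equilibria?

none

(Hawk, Hawk): Player I prefers Dove (9 > -8) — not an equilibrium.
(Hawk, Dove): Player II prefers Hawk (4 > -6) — not an equilibrium.
(Dove, Hawk): Player II prefers Dove (4 > -4) — not an equilibrium.
(Dove, Dove): Player I prefers Hawk (0 > -9) — not an equilibrium.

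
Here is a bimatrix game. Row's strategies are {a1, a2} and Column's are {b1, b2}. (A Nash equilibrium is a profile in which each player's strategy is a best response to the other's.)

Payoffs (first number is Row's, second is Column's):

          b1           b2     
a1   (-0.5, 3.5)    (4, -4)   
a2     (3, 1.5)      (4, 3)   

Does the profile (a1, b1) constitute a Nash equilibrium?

No

At (a1, b1), Row earns -0.5; switching to a2 would give 3, so Row would deviate.
Column earns 3.5; switching to b2 would give -4, so Column has no profitable deviation.
Since at least one player can profitably deviate, this is not a Nash equilibrium.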